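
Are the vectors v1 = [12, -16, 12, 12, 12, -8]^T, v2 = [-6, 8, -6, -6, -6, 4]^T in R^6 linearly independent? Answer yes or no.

Form the matrix with these vectors as rows and row reduce.
R2 ← R2 + (1/2)·R1: [0, 0, 0, 0, 0, 0]
1 nonzero row, so the 2 vectors span a space of dimension 1.
Since 1 < 2, the vectors are linearly dependent.

no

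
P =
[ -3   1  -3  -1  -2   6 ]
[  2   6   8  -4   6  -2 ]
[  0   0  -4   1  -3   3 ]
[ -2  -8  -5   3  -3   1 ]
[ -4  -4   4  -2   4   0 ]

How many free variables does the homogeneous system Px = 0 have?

Row reduce to echelon form.
R2 ← R2 + (2/3)·R1: [0, 20/3, 6, -14/3, 14/3, 2]
R4 ← R4 − (2/3)·R1: [0, -26/3, -3, 11/3, -5/3, -3]
R5 ← R5 − (4/3)·R1: [0, -16/3, 8, -2/3, 20/3, -8]
R4 ← R4 + (13/10)·R2: [0, 0, 24/5, -12/5, 22/5, -2/5]
R5 ← R5 + (4/5)·R2: [0, 0, 64/5, -22/5, 52/5, -32/5]
R4 ← R4 + (6/5)·R3: [0, 0, 0, -6/5, 4/5, 16/5]
R5 ← R5 + (16/5)·R3: [0, 0, 0, -6/5, 4/5, 16/5]
R5 ← R5 − R4: [0, 0, 0, 0, 0, 0]
4 nonzero rows, so rank(P) = 4.
P has 6 columns; by rank–nullity, nullity = 6 − 4 = 2.

2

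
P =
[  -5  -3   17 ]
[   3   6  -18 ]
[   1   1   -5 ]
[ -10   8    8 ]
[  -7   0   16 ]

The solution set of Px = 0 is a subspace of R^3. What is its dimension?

Row reduce to echelon form.
R2 ← R2 + (3/5)·R1: [0, 21/5, -39/5]
R3 ← R3 + (1/5)·R1: [0, 2/5, -8/5]
R4 ← R4 − (2)·R1: [0, 14, -26]
R5 ← R5 − (7/5)·R1: [0, 21/5, -39/5]
R3 ← R3 − (2/21)·R2: [0, 0, -6/7]
R4 ← R4 − (10/3)·R2: [0, 0, 0]
R5 ← R5 − R2: [0, 0, 0]
3 nonzero rows, so rank(P) = 3.
P has 3 columns; by rank–nullity, nullity = 3 − 3 = 0.

0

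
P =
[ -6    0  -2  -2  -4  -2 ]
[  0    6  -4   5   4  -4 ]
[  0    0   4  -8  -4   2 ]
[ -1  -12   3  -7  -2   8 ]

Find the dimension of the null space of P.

Row reduce to echelon form.
R4 ← R4 − (1/6)·R1: [0, -12, 10/3, -20/3, -4/3, 25/3]
R4 ← R4 + (2)·R2: [0, 0, -14/3, 10/3, 20/3, 1/3]
R4 ← R4 + (7/6)·R3: [0, 0, 0, -6, 2, 8/3]
4 nonzero rows, so rank(P) = 4.
P has 6 columns; by rank–nullity, nullity = 6 − 4 = 2.

2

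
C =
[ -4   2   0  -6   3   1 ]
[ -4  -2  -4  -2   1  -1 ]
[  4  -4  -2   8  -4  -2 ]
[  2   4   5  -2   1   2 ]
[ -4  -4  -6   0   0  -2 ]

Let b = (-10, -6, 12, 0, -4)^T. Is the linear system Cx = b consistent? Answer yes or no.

yes

Row reduce the augmented matrix [C | b].
R2 ← R2 − R1: [0, -4, -4, 4, -2, -2, 4]
R3 ← R3 + R1: [0, -2, -2, 2, -1, -1, 2]
R4 ← R4 + (1/2)·R1: [0, 5, 5, -5, 5/2, 5/2, -5]
R5 ← R5 − R1: [0, -6, -6, 6, -3, -3, 6]
R3 ← R3 − (1/2)·R2: [0, 0, 0, 0, 0, 0, 0]
R4 ← R4 + (5/4)·R2: [0, 0, 0, 0, 0, 0, 0]
R5 ← R5 − (3/2)·R2: [0, 0, 0, 0, 0, 0, 0]
The echelon form has 2 nonzero rows, and every pivot lies in the first 6 columns, so rank(C) = rank([C|b]) = 2.
The system is consistent.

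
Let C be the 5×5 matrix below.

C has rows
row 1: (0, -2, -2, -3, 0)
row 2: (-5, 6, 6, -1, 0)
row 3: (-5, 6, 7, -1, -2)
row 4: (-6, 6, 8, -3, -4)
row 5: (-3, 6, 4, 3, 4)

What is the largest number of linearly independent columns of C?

Row reduce to echelon form.
Swap R1 ↔ R2
R3 ← R3 − R1: [0, 0, 1, 0, -2]
R4 ← R4 − (6/5)·R1: [0, -6/5, 4/5, -9/5, -4]
R5 ← R5 − (3/5)·R1: [0, 12/5, 2/5, 18/5, 4]
R4 ← R4 − (3/5)·R2: [0, 0, 2, 0, -4]
R5 ← R5 + (6/5)·R2: [0, 0, -2, 0, 4]
R4 ← R4 − (2)·R3: [0, 0, 0, 0, 0]
R5 ← R5 + (2)·R3: [0, 0, 0, 0, 0]
Echelon form has 3 nonzero rows, so rank(C) = 3.
The rank gives the maximum number of linearly independent columns: 3.

3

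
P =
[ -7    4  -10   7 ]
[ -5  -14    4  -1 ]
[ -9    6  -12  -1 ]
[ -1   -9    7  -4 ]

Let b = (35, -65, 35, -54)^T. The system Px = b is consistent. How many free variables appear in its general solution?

0

Row reduce the augmented matrix [P | b].
R2 ← R2 − (5/7)·R1: [0, -118/7, 78/7, -6, -90]
R3 ← R3 − (9/7)·R1: [0, 6/7, 6/7, -10, -10]
R4 ← R4 − (1/7)·R1: [0, -67/7, 59/7, -5, -59]
R3 ← R3 + (3/59)·R2: [0, 0, 84/59, -608/59, -860/59]
R4 ← R4 − (67/118)·R2: [0, 0, 124/59, -94/59, -466/59]
R4 ← R4 − (31/21)·R3: [0, 0, 0, 286/21, 286/21]
The echelon form has 4 nonzero rows, and every pivot lies in the first 4 columns, so rank(P) = rank([P|b]) = 4.
The system is consistent.
Free variables = (unknowns) − (rank) = 4 − 4 = 0.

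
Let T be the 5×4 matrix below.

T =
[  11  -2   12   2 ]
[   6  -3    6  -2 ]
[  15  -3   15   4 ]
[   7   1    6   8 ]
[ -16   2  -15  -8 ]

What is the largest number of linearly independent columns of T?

3

Row reduce to echelon form.
R2 ← R2 − (6/11)·R1: [0, -21/11, -6/11, -34/11]
R3 ← R3 − (15/11)·R1: [0, -3/11, -15/11, 14/11]
R4 ← R4 − (7/11)·R1: [0, 25/11, -18/11, 74/11]
R5 ← R5 + (16/11)·R1: [0, -10/11, 27/11, -56/11]
R3 ← R3 − (1/7)·R2: [0, 0, -9/7, 12/7]
R4 ← R4 + (25/21)·R2: [0, 0, -16/7, 64/21]
R5 ← R5 − (10/21)·R2: [0, 0, 19/7, -76/21]
R4 ← R4 − (16/9)·R3: [0, 0, 0, 0]
R5 ← R5 + (19/9)·R3: [0, 0, 0, 0]
Echelon form has 3 nonzero rows, so rank(T) = 3.
The rank gives the maximum number of linearly independent columns: 3.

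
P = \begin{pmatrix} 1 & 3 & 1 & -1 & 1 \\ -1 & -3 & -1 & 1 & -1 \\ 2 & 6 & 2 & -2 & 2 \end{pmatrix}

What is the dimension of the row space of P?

1

Row reduce to echelon form.
R2 ← R2 + R1: [0, 0, 0, 0, 0]
R3 ← R3 − (2)·R1: [0, 0, 0, 0, 0]
Echelon form has 1 nonzero row, so rank(P) = 1.
The row space has dimension equal to the rank: 1.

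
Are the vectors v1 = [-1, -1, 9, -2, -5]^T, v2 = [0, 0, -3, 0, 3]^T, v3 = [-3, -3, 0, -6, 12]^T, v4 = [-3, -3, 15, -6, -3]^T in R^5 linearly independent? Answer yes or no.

no

Form the matrix with these vectors as rows and row reduce.
R3 ← R3 − (3)·R1: [0, 0, -27, 0, 27]
R4 ← R4 − (3)·R1: [0, 0, -12, 0, 12]
R3 ← R3 − (9)·R2: [0, 0, 0, 0, 0]
R4 ← R4 − (4)·R2: [0, 0, 0, 0, 0]
2 nonzero rows, so the 4 vectors span a space of dimension 2.
Since 2 < 4, the vectors are linearly dependent.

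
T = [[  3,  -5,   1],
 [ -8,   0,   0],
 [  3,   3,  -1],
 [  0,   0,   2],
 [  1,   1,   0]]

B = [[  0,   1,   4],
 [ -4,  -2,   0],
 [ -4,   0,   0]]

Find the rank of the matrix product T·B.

3

First compute TB:
[[ 16,  13,  12],
 [  0,  -8, -32],
 [ -8,  -3,  12],
 [ -8,   0,   0],
 [ -4,  -1,   4]]
Now row reduce the product.
R3 ← R3 + (1/2)·R1: [0, 7/2, 18]
R4 ← R4 + (1/2)·R1: [0, 13/2, 6]
R5 ← R5 + (1/4)·R1: [0, 9/4, 7]
R3 ← R3 + (7/16)·R2: [0, 0, 4]
R4 ← R4 + (13/16)·R2: [0, 0, -20]
R5 ← R5 + (9/32)·R2: [0, 0, -2]
R4 ← R4 + (5)·R3: [0, 0, 0]
R5 ← R5 + (1/2)·R3: [0, 0, 0]
3 nonzero rows, so rank(TB) = 3.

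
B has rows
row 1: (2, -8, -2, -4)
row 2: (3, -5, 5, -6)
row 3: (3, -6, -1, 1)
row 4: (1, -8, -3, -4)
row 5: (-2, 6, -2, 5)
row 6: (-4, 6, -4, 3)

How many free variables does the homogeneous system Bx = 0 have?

Row reduce to echelon form.
R2 ← R2 − (3/2)·R1: [0, 7, 8, 0]
R3 ← R3 − (3/2)·R1: [0, 6, 2, 7]
R4 ← R4 − (1/2)·R1: [0, -4, -2, -2]
R5 ← R5 + R1: [0, -2, -4, 1]
R6 ← R6 + (2)·R1: [0, -10, -8, -5]
R3 ← R3 − (6/7)·R2: [0, 0, -34/7, 7]
R4 ← R4 + (4/7)·R2: [0, 0, 18/7, -2]
R5 ← R5 + (2/7)·R2: [0, 0, -12/7, 1]
R6 ← R6 + (10/7)·R2: [0, 0, 24/7, -5]
R4 ← R4 + (9/17)·R3: [0, 0, 0, 29/17]
R5 ← R5 − (6/17)·R3: [0, 0, 0, -25/17]
R6 ← R6 + (12/17)·R3: [0, 0, 0, -1/17]
R5 ← R5 + (25/29)·R4: [0, 0, 0, 0]
R6 ← R6 + (1/29)·R4: [0, 0, 0, 0]
4 nonzero rows, so rank(B) = 4.
B has 4 columns; by rank–nullity, nullity = 4 − 4 = 0.

0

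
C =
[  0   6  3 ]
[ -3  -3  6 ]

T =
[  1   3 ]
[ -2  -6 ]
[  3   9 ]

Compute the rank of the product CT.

1

First compute CT:
[[ -3,  -9],
 [ 21,  63]]
Now row reduce the product.
R2 ← R2 + (7)·R1: [0, 0]
1 nonzero row, so rank(CT) = 1.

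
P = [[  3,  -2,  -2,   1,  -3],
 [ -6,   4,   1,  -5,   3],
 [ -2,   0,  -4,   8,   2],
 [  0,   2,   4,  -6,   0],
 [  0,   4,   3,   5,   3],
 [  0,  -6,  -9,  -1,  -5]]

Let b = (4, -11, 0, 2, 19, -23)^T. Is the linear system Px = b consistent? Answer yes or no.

Row reduce the augmented matrix [P | b].
R2 ← R2 + (2)·R1: [0, 0, -3, -3, -3, -3]
R3 ← R3 + (2/3)·R1: [0, -4/3, -16/3, 26/3, 0, 8/3]
Swap R2 ↔ R3
R4 ← R4 + (3/2)·R2: [0, 0, -4, 7, 0, 6]
R5 ← R5 + (3)·R2: [0, 0, -13, 31, 3, 27]
R6 ← R6 − (9/2)·R2: [0, 0, 15, -40, -5, -35]
R4 ← R4 − (4/3)·R3: [0, 0, 0, 11, 4, 10]
R5 ← R5 − (13/3)·R3: [0, 0, 0, 44, 16, 40]
R6 ← R6 + (5)·R3: [0, 0, 0, -55, -20, -50]
R5 ← R5 − (4)·R4: [0, 0, 0, 0, 0, 0]
R6 ← R6 + (5)·R4: [0, 0, 0, 0, 0, 0]
The echelon form has 4 nonzero rows, and every pivot lies in the first 5 columns, so rank(P) = rank([P|b]) = 4.
The system is consistent.

yes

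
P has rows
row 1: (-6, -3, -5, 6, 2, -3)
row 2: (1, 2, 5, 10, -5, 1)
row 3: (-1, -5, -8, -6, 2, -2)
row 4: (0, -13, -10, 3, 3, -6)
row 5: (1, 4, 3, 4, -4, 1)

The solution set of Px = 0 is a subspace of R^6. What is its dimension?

Row reduce to echelon form.
R2 ← R2 + (1/6)·R1: [0, 3/2, 25/6, 11, -14/3, 1/2]
R3 ← R3 − (1/6)·R1: [0, -9/2, -43/6, -7, 5/3, -3/2]
R5 ← R5 + (1/6)·R1: [0, 7/2, 13/6, 5, -11/3, 1/2]
R3 ← R3 + (3)·R2: [0, 0, 16/3, 26, -37/3, 0]
R4 ← R4 + (26/3)·R2: [0, 0, 235/9, 295/3, -337/9, -5/3]
R5 ← R5 − (7/3)·R2: [0, 0, -68/9, -62/3, 65/9, -2/3]
R4 ← R4 − (235/48)·R3: [0, 0, 0, -695/24, 367/16, -5/3]
R5 ← R5 + (17/12)·R3: [0, 0, 0, 97/6, -41/4, -2/3]
R5 ← R5 + (388/695)·R4: [0, 0, 0, 0, 1776/695, -222/139]
5 nonzero rows, so rank(P) = 5.
P has 6 columns; by rank–nullity, nullity = 6 − 5 = 1.

1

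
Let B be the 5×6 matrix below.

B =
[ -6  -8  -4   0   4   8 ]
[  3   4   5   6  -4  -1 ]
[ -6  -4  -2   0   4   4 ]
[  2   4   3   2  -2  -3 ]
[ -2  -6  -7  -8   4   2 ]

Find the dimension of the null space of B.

3

Row reduce to echelon form.
R2 ← R2 + (1/2)·R1: [0, 0, 3, 6, -2, 3]
R3 ← R3 − R1: [0, 4, 2, 0, 0, -4]
R4 ← R4 + (1/3)·R1: [0, 4/3, 5/3, 2, -2/3, -1/3]
R5 ← R5 − (1/3)·R1: [0, -10/3, -17/3, -8, 8/3, -2/3]
Swap R2 ↔ R3
R4 ← R4 − (1/3)·R2: [0, 0, 1, 2, -2/3, 1]
R5 ← R5 + (5/6)·R2: [0, 0, -4, -8, 8/3, -4]
R4 ← R4 − (1/3)·R3: [0, 0, 0, 0, 0, 0]
R5 ← R5 + (4/3)·R3: [0, 0, 0, 0, 0, 0]
3 nonzero rows, so rank(B) = 3.
B has 6 columns; by rank–nullity, nullity = 6 − 3 = 3.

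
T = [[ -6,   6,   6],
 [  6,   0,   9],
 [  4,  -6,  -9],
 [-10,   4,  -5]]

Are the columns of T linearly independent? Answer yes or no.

no

Row reduce T to echelon form.
R2 ← R2 + R1: [0, 6, 15]
R3 ← R3 + (2/3)·R1: [0, -2, -5]
R4 ← R4 − (5/3)·R1: [0, -6, -15]
R3 ← R3 + (1/3)·R2: [0, 0, 0]
R4 ← R4 + R2: [0, 0, 0]
2 pivots among 3 columns.
Only 2 < 3 pivot columns, so the columns are linearly dependent.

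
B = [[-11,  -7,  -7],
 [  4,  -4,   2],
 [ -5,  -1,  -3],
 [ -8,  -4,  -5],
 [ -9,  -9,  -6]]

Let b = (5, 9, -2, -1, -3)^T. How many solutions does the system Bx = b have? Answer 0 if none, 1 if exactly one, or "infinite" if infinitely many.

Row reduce the augmented matrix [B | b].
R2 ← R2 + (4/11)·R1: [0, -72/11, -6/11, 119/11]
R3 ← R3 − (5/11)·R1: [0, 24/11, 2/11, -47/11]
R4 ← R4 − (8/11)·R1: [0, 12/11, 1/11, -51/11]
R5 ← R5 − (9/11)·R1: [0, -36/11, -3/11, -78/11]
R3 ← R3 + (1/3)·R2: [0, 0, 0, -2/3]
R4 ← R4 + (1/6)·R2: [0, 0, 0, -17/6]
R5 ← R5 − (1/2)·R2: [0, 0, 0, -25/2]
R4 ← R4 − (17/4)·R3: [0, 0, 0, 0]
R5 ← R5 − (75/4)·R3: [0, 0, 0, 0]
The echelon form has 3 nonzero rows; the last pivot sits in the augmented column, so rank(B) = 2 but rank([B|b]) = 3.
Since the ranks differ, the system is inconsistent.
It has no solutions.

0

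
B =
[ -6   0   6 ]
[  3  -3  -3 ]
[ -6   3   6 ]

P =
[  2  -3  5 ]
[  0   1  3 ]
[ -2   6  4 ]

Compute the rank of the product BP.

First compute BP:
[[-24,  54,  -6],
 [ 12, -30,  -6],
 [-24,  57,   3]]
Now row reduce the product.
R2 ← R2 + (1/2)·R1: [0, -3, -9]
R3 ← R3 − R1: [0, 3, 9]
R3 ← R3 + R2: [0, 0, 0]
2 nonzero rows, so rank(BP) = 2.

2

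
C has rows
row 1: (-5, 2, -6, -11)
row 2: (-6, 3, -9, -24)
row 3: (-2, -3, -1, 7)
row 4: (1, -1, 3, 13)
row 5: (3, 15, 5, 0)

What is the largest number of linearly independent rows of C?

Row reduce to echelon form.
R2 ← R2 − (6/5)·R1: [0, 3/5, -9/5, -54/5]
R3 ← R3 − (2/5)·R1: [0, -19/5, 7/5, 57/5]
R4 ← R4 + (1/5)·R1: [0, -3/5, 9/5, 54/5]
R5 ← R5 + (3/5)·R1: [0, 81/5, 7/5, -33/5]
R3 ← R3 + (19/3)·R2: [0, 0, -10, -57]
R4 ← R4 + R2: [0, 0, 0, 0]
R5 ← R5 − (27)·R2: [0, 0, 50, 285]
R5 ← R5 + (5)·R3: [0, 0, 0, 0]
Echelon form has 3 nonzero rows, so rank(C) = 3.
The rank gives the maximum number of linearly independent rows: 3.

3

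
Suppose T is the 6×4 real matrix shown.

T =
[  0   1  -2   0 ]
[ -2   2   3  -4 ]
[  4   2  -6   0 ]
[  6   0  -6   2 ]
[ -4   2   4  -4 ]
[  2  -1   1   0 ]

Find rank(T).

3

Row reduce to echelon form.
Swap R1 ↔ R2
R3 ← R3 + (2)·R1: [0, 6, 0, -8]
R4 ← R4 + (3)·R1: [0, 6, 3, -10]
R5 ← R5 − (2)·R1: [0, -2, -2, 4]
R6 ← R6 + R1: [0, 1, 4, -4]
R3 ← R3 − (6)·R2: [0, 0, 12, -8]
R4 ← R4 − (6)·R2: [0, 0, 15, -10]
R5 ← R5 + (2)·R2: [0, 0, -6, 4]
R6 ← R6 − R2: [0, 0, 6, -4]
R4 ← R4 − (5/4)·R3: [0, 0, 0, 0]
R5 ← R5 + (1/2)·R3: [0, 0, 0, 0]
R6 ← R6 − (1/2)·R3: [0, 0, 0, 0]
Echelon form has 3 nonzero rows, so rank(T) = 3.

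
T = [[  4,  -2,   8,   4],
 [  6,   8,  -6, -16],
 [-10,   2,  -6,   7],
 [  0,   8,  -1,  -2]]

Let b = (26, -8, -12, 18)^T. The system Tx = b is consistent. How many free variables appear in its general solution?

Row reduce the augmented matrix [T | b].
R2 ← R2 − (3/2)·R1: [0, 11, -18, -22, -47]
R3 ← R3 + (5/2)·R1: [0, -3, 14, 17, 53]
R3 ← R3 + (3/11)·R2: [0, 0, 100/11, 11, 442/11]
R4 ← R4 − (8/11)·R2: [0, 0, 133/11, 14, 574/11]
R4 ← R4 − (133/100)·R3: [0, 0, 0, -63/100, -63/50]
The echelon form has 4 nonzero rows, and every pivot lies in the first 4 columns, so rank(T) = rank([T|b]) = 4.
The system is consistent.
Free variables = (unknowns) − (rank) = 4 − 4 = 0.

0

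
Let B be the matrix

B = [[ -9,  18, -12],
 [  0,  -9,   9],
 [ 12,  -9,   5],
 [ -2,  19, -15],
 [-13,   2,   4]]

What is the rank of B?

3

Row reduce to echelon form.
R3 ← R3 + (4/3)·R1: [0, 15, -11]
R4 ← R4 − (2/9)·R1: [0, 15, -37/3]
R5 ← R5 − (13/9)·R1: [0, -24, 64/3]
R3 ← R3 + (5/3)·R2: [0, 0, 4]
R4 ← R4 + (5/3)·R2: [0, 0, 8/3]
R5 ← R5 − (8/3)·R2: [0, 0, -8/3]
R4 ← R4 − (2/3)·R3: [0, 0, 0]
R5 ← R5 + (2/3)·R3: [0, 0, 0]
Echelon form has 3 nonzero rows, so rank(B) = 3.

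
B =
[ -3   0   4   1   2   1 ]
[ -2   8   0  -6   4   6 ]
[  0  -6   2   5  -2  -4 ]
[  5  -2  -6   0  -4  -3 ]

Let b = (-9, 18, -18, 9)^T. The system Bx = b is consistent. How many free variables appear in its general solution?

4

Row reduce the augmented matrix [B | b].
R2 ← R2 − (2/3)·R1: [0, 8, -8/3, -20/3, 8/3, 16/3, 24]
R4 ← R4 + (5/3)·R1: [0, -2, 2/3, 5/3, -2/3, -4/3, -6]
R3 ← R3 + (3/4)·R2: [0, 0, 0, 0, 0, 0, 0]
R4 ← R4 + (1/4)·R2: [0, 0, 0, 0, 0, 0, 0]
The echelon form has 2 nonzero rows, and every pivot lies in the first 6 columns, so rank(B) = rank([B|b]) = 2.
The system is consistent.
Free variables = (unknowns) − (rank) = 6 − 2 = 4.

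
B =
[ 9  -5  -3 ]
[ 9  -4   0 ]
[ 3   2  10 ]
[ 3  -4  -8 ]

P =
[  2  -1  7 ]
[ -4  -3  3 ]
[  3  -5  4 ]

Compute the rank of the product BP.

First compute BP:
[[ 29,  21,  36],
 [ 34,   3,  51],
 [ 28, -59,  67],
 [ -2,  49, -23]]
Now row reduce the product.
R2 ← R2 − (34/29)·R1: [0, -627/29, 255/29]
R3 ← R3 − (28/29)·R1: [0, -2299/29, 935/29]
R4 ← R4 + (2/29)·R1: [0, 1463/29, -595/29]
R3 ← R3 − (11/3)·R2: [0, 0, 0]
R4 ← R4 + (7/3)·R2: [0, 0, 0]
2 nonzero rows, so rank(BP) = 2.

2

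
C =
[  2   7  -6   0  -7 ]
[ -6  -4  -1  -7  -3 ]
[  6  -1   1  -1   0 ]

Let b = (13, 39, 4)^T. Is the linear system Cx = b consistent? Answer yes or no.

yes

Row reduce the augmented matrix [C | b].
R2 ← R2 + (3)·R1: [0, 17, -19, -7, -24, 78]
R3 ← R3 − (3)·R1: [0, -22, 19, -1, 21, -35]
R3 ← R3 + (22/17)·R2: [0, 0, -95/17, -171/17, -171/17, 1121/17]
The echelon form has 3 nonzero rows, and every pivot lies in the first 5 columns, so rank(C) = rank([C|b]) = 3.
The system is consistent.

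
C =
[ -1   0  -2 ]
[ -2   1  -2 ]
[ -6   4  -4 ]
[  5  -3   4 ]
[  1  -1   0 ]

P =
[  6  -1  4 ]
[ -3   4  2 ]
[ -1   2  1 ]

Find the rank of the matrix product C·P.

2

First compute CP:
[[ -4,  -3,  -6],
 [-13,   2,  -8],
 [-44,  14, -20],
 [ 35,  -9,  18],
 [  9,  -5,   2]]
Now row reduce the product.
R2 ← R2 − (13/4)·R1: [0, 47/4, 23/2]
R3 ← R3 − (11)·R1: [0, 47, 46]
R4 ← R4 + (35/4)·R1: [0, -141/4, -69/2]
R5 ← R5 + (9/4)·R1: [0, -47/4, -23/2]
R3 ← R3 − (4)·R2: [0, 0, 0]
R4 ← R4 + (3)·R2: [0, 0, 0]
R5 ← R5 + R2: [0, 0, 0]
2 nonzero rows, so rank(CP) = 2.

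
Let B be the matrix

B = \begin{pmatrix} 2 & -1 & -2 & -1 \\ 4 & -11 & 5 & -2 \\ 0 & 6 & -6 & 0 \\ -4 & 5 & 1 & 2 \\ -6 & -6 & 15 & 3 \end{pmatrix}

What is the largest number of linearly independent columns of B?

2

Row reduce to echelon form.
R2 ← R2 − (2)·R1: [0, -9, 9, 0]
R4 ← R4 + (2)·R1: [0, 3, -3, 0]
R5 ← R5 + (3)·R1: [0, -9, 9, 0]
R3 ← R3 + (2/3)·R2: [0, 0, 0, 0]
R4 ← R4 + (1/3)·R2: [0, 0, 0, 0]
R5 ← R5 − R2: [0, 0, 0, 0]
Echelon form has 2 nonzero rows, so rank(B) = 2.
The rank gives the maximum number of linearly independent columns: 2.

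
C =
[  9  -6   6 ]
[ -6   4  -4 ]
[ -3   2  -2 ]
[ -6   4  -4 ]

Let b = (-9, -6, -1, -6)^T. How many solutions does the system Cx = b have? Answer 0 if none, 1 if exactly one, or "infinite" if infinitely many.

0

Row reduce the augmented matrix [C | b].
R2 ← R2 + (2/3)·R1: [0, 0, 0, -12]
R3 ← R3 + (1/3)·R1: [0, 0, 0, -4]
R4 ← R4 + (2/3)·R1: [0, 0, 0, -12]
R3 ← R3 − (1/3)·R2: [0, 0, 0, 0]
R4 ← R4 − R2: [0, 0, 0, 0]
The echelon form has 2 nonzero rows; the last pivot sits in the augmented column, so rank(C) = 1 but rank([C|b]) = 2.
Since the ranks differ, the system is inconsistent.
It has no solutions.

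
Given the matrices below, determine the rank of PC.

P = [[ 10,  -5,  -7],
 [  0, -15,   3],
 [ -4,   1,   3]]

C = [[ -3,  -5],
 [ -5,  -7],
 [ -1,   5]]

First compute PC:
[[  2, -50],
 [ 72, 120],
 [  4,  28]]
Now row reduce the product.
R2 ← R2 − (36)·R1: [0, 1920]
R3 ← R3 − (2)·R1: [0, 128]
R3 ← R3 − (1/15)·R2: [0, 0]
2 nonzero rows, so rank(PC) = 2.

2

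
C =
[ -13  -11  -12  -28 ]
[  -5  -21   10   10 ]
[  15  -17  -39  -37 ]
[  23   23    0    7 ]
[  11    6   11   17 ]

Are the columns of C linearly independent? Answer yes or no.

Row reduce C to echelon form.
R2 ← R2 − (5/13)·R1: [0, -218/13, 190/13, 270/13]
R3 ← R3 + (15/13)·R1: [0, -386/13, -687/13, -901/13]
R4 ← R4 + (23/13)·R1: [0, 46/13, -276/13, -553/13]
R5 ← R5 + (11/13)·R1: [0, -43/13, 11/13, -87/13]
R3 ← R3 − (193/109)·R2: [0, 0, -8581/109, -11563/109]
R4 ← R4 + (23/109)·R2: [0, 0, -1978/109, -4159/109]
R5 ← R5 − (43/218)·R2: [0, 0, -222/109, -1176/109]
R4 ← R4 − (1978/8581)·R3: [0, 0, 0, -117585/8581]
R5 ← R5 − (222/8581)·R3: [0, 0, 0, -69030/8581]
R5 ← R5 − (118/201)·R4: [0, 0, 0, 0]
4 pivots among 4 columns.
Every column is a pivot column, so the columns are linearly independent.

yes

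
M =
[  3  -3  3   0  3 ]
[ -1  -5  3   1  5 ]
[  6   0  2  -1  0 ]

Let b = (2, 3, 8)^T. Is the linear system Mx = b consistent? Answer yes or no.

no

Row reduce the augmented matrix [M | b].
R2 ← R2 + (1/3)·R1: [0, -6, 4, 1, 6, 11/3]
R3 ← R3 − (2)·R1: [0, 6, -4, -1, -6, 4]
R3 ← R3 + R2: [0, 0, 0, 0, 0, 23/3]
The echelon form has 3 nonzero rows; the last pivot sits in the augmented column, so rank(M) = 2 but rank([M|b]) = 3.
Since the ranks differ, the system is inconsistent.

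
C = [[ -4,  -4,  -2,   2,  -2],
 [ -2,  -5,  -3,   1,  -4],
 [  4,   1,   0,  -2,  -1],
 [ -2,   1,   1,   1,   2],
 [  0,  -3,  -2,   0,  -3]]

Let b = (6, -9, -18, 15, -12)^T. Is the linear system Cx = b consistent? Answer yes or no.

Row reduce the augmented matrix [C | b].
R2 ← R2 − (1/2)·R1: [0, -3, -2, 0, -3, -12]
R3 ← R3 + R1: [0, -3, -2, 0, -3, -12]
R4 ← R4 − (1/2)·R1: [0, 3, 2, 0, 3, 12]
R3 ← R3 − R2: [0, 0, 0, 0, 0, 0]
R4 ← R4 + R2: [0, 0, 0, 0, 0, 0]
R5 ← R5 − R2: [0, 0, 0, 0, 0, 0]
The echelon form has 2 nonzero rows, and every pivot lies in the first 5 columns, so rank(C) = rank([C|b]) = 2.
The system is consistent.

yes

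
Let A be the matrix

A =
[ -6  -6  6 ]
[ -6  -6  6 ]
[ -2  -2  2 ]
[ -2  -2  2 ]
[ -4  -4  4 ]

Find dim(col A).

Row reduce to echelon form.
R2 ← R2 − R1: [0, 0, 0]
R3 ← R3 − (1/3)·R1: [0, 0, 0]
R4 ← R4 − (1/3)·R1: [0, 0, 0]
R5 ← R5 − (2/3)·R1: [0, 0, 0]
Echelon form has 1 nonzero row, so rank(A) = 1.
The column space has dimension equal to the rank: 1.

1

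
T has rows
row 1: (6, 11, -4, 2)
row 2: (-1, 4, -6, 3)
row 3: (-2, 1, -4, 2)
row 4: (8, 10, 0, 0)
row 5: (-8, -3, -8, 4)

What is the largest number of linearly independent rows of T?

Row reduce to echelon form.
R2 ← R2 + (1/6)·R1: [0, 35/6, -20/3, 10/3]
R3 ← R3 + (1/3)·R1: [0, 14/3, -16/3, 8/3]
R4 ← R4 − (4/3)·R1: [0, -14/3, 16/3, -8/3]
R5 ← R5 + (4/3)·R1: [0, 35/3, -40/3, 20/3]
R3 ← R3 − (4/5)·R2: [0, 0, 0, 0]
R4 ← R4 + (4/5)·R2: [0, 0, 0, 0]
R5 ← R5 − (2)·R2: [0, 0, 0, 0]
Echelon form has 2 nonzero rows, so rank(T) = 2.
The rank gives the maximum number of linearly independent rows: 2.

2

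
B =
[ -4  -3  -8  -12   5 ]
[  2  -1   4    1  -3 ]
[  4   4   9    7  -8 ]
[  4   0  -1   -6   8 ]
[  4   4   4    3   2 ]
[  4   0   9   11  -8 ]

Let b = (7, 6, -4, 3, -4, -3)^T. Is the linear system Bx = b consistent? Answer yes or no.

Row reduce the augmented matrix [B | b].
R2 ← R2 + (1/2)·R1: [0, -5/2, 0, -5, -1/2, 19/2]
R3 ← R3 + R1: [0, 1, 1, -5, -3, 3]
R4 ← R4 + R1: [0, -3, -9, -18, 13, 10]
R5 ← R5 + R1: [0, 1, -4, -9, 7, 3]
R6 ← R6 + R1: [0, -3, 1, -1, -3, 4]
R3 ← R3 + (2/5)·R2: [0, 0, 1, -7, -16/5, 34/5]
R4 ← R4 − (6/5)·R2: [0, 0, -9, -12, 68/5, -7/5]
R5 ← R5 + (2/5)·R2: [0, 0, -4, -11, 34/5, 34/5]
R6 ← R6 − (6/5)·R2: [0, 0, 1, 5, -12/5, -37/5]
R4 ← R4 + (9)·R3: [0, 0, 0, -75, -76/5, 299/5]
R5 ← R5 + (4)·R3: [0, 0, 0, -39, -6, 34]
R6 ← R6 − R3: [0, 0, 0, 12, 4/5, -71/5]
R5 ← R5 − (13/25)·R4: [0, 0, 0, 0, 238/125, 363/125]
R6 ← R6 + (4/25)·R4: [0, 0, 0, 0, -204/125, -579/125]
R6 ← R6 + (6/7)·R5: [0, 0, 0, 0, 0, -15/7]
The echelon form has 6 nonzero rows; the last pivot sits in the augmented column, so rank(B) = 5 but rank([B|b]) = 6.
Since the ranks differ, the system is inconsistent.

no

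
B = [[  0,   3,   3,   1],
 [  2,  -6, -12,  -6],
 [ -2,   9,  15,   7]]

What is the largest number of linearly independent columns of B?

2

Row reduce to echelon form.
Swap R1 ↔ R2
R3 ← R3 + R1: [0, 3, 3, 1]
R3 ← R3 − R2: [0, 0, 0, 0]
Echelon form has 2 nonzero rows, so rank(B) = 2.
The rank gives the maximum number of linearly independent columns: 2.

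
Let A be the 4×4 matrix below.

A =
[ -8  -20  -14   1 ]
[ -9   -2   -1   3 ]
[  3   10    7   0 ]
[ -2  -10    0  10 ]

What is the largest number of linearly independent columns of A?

4

Row reduce to echelon form.
R2 ← R2 − (9/8)·R1: [0, 41/2, 59/4, 15/8]
R3 ← R3 + (3/8)·R1: [0, 5/2, 7/4, 3/8]
R4 ← R4 − (1/4)·R1: [0, -5, 7/2, 39/4]
R3 ← R3 − (5/41)·R2: [0, 0, -2/41, 6/41]
R4 ← R4 + (10/41)·R2: [0, 0, 291/41, 837/82]
R4 ← R4 + (291/2)·R3: [0, 0, 0, 63/2]
Echelon form has 4 nonzero rows, so rank(A) = 4.
The rank gives the maximum number of linearly independent columns: 4.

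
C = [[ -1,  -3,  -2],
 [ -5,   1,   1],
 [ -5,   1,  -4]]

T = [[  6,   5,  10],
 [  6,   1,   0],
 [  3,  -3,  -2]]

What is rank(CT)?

First compute CT:
[[-30,  -2,  -6],
 [-21, -27, -52],
 [-36, -12, -42]]
Now row reduce the product.
R2 ← R2 − (7/10)·R1: [0, -128/5, -239/5]
R3 ← R3 − (6/5)·R1: [0, -48/5, -174/5]
R3 ← R3 − (3/8)·R2: [0, 0, -135/8]
3 nonzero rows, so rank(CT) = 3.

3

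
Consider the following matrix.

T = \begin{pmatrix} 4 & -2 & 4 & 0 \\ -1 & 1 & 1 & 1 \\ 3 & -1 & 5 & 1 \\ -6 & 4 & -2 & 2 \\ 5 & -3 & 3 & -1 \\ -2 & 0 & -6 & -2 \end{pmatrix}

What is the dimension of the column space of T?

2

Row reduce to echelon form.
R2 ← R2 + (1/4)·R1: [0, 1/2, 2, 1]
R3 ← R3 − (3/4)·R1: [0, 1/2, 2, 1]
R4 ← R4 + (3/2)·R1: [0, 1, 4, 2]
R5 ← R5 − (5/4)·R1: [0, -1/2, -2, -1]
R6 ← R6 + (1/2)·R1: [0, -1, -4, -2]
R3 ← R3 − R2: [0, 0, 0, 0]
R4 ← R4 − (2)·R2: [0, 0, 0, 0]
R5 ← R5 + R2: [0, 0, 0, 0]
R6 ← R6 + (2)·R2: [0, 0, 0, 0]
Echelon form has 2 nonzero rows, so rank(T) = 2.
The column space has dimension equal to the rank: 2.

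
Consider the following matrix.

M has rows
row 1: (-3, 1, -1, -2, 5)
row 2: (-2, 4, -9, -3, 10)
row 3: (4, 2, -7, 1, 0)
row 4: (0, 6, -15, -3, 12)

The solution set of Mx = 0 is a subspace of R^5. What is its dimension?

Row reduce to echelon form.
R2 ← R2 − (2/3)·R1: [0, 10/3, -25/3, -5/3, 20/3]
R3 ← R3 + (4/3)·R1: [0, 10/3, -25/3, -5/3, 20/3]
R3 ← R3 − R2: [0, 0, 0, 0, 0]
R4 ← R4 − (9/5)·R2: [0, 0, 0, 0, 0]
2 nonzero rows, so rank(M) = 2.
M has 5 columns; by rank–nullity, nullity = 5 − 2 = 3.

3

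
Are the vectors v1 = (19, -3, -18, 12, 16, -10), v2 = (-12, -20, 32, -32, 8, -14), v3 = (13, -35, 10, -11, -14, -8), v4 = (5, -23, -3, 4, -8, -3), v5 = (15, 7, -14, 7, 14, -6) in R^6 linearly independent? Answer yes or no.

yes

Form the matrix with these vectors as rows and row reduce.
R2 ← R2 + (12/19)·R1: [0, -416/19, 392/19, -464/19, 344/19, -386/19]
R3 ← R3 − (13/19)·R1: [0, -626/19, 424/19, -365/19, -474/19, -22/19]
R4 ← R4 − (5/19)·R1: [0, -422/19, 33/19, 16/19, -232/19, -7/19]
R5 ← R5 − (15/19)·R1: [0, 178/19, 4/19, -47/19, 26/19, 36/19]
R3 ← R3 − (313/208)·R2: [0, 0, -227/26, 228/13, -1357/26, 3059/104]
R4 ← R4 − (211/208)·R2: [0, 0, -499/26, 333/13, -795/26, 2105/104]
R5 ← R5 + (89/208)·R2: [0, 0, 235/26, -168/13, 237/26, -707/104]
R4 ← R4 − (499/227)·R3: [0, 0, 0, -2937/227, 19103/227, -40331/908]
R5 ← R5 + (235/227)·R3: [0, 0, 0, 1188/227, -10196/227, 5369/227]
R5 ← R5 + (36/89)·R4: [0, 0, 0, 0, -968/89, 506/89]
5 nonzero rows, so the 5 vectors span a space of dimension 5.
Since 5 = 5, the vectors are linearly independent.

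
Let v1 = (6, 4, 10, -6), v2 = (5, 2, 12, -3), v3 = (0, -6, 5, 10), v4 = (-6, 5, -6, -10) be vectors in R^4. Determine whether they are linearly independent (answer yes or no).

no

Form the matrix with these vectors as rows and row reduce.
R2 ← R2 − (5/6)·R1: [0, -4/3, 11/3, 2]
R4 ← R4 + R1: [0, 9, 4, -16]
R3 ← R3 − (9/2)·R2: [0, 0, -23/2, 1]
R4 ← R4 + (27/4)·R2: [0, 0, 115/4, -5/2]
R4 ← R4 + (5/2)·R3: [0, 0, 0, 0]
3 nonzero rows, so the 4 vectors span a space of dimension 3.
Since 3 < 4, the vectors are linearly dependent.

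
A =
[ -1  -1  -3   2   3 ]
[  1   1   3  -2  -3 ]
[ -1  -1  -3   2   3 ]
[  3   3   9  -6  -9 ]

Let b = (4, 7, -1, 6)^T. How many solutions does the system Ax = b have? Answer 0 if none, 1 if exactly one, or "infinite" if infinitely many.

0

Row reduce the augmented matrix [A | b].
R2 ← R2 + R1: [0, 0, 0, 0, 0, 11]
R3 ← R3 − R1: [0, 0, 0, 0, 0, -5]
R4 ← R4 + (3)·R1: [0, 0, 0, 0, 0, 18]
R3 ← R3 + (5/11)·R2: [0, 0, 0, 0, 0, 0]
R4 ← R4 − (18/11)·R2: [0, 0, 0, 0, 0, 0]
The echelon form has 2 nonzero rows; the last pivot sits in the augmented column, so rank(A) = 1 but rank([A|b]) = 2.
Since the ranks differ, the system is inconsistent.
It has no solutions.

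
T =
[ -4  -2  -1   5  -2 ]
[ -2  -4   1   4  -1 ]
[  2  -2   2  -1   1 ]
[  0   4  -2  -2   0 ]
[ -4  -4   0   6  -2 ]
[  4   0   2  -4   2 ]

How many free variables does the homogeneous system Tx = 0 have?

3

Row reduce to echelon form.
R2 ← R2 − (1/2)·R1: [0, -3, 3/2, 3/2, 0]
R3 ← R3 + (1/2)·R1: [0, -3, 3/2, 3/2, 0]
R5 ← R5 − R1: [0, -2, 1, 1, 0]
R6 ← R6 + R1: [0, -2, 1, 1, 0]
R3 ← R3 − R2: [0, 0, 0, 0, 0]
R4 ← R4 + (4/3)·R2: [0, 0, 0, 0, 0]
R5 ← R5 − (2/3)·R2: [0, 0, 0, 0, 0]
R6 ← R6 − (2/3)·R2: [0, 0, 0, 0, 0]
2 nonzero rows, so rank(T) = 2.
T has 5 columns; by rank–nullity, nullity = 5 − 2 = 3.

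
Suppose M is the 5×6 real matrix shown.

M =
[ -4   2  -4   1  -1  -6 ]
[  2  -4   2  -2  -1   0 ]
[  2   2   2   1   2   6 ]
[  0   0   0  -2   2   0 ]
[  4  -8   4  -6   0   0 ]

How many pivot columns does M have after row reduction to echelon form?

Row reduce to echelon form.
R2 ← R2 + (1/2)·R1: [0, -3, 0, -3/2, -3/2, -3]
R3 ← R3 + (1/2)·R1: [0, 3, 0, 3/2, 3/2, 3]
R5 ← R5 + R1: [0, -6, 0, -5, -1, -6]
R3 ← R3 + R2: [0, 0, 0, 0, 0, 0]
R5 ← R5 − (2)·R2: [0, 0, 0, -2, 2, 0]
Swap R3 ↔ R4
R5 ← R5 − R3: [0, 0, 0, 0, 0, 0]
Echelon form has 3 nonzero rows, so rank(M) = 3.
Each nonzero row contributes one pivot column: 3 pivot columns.

3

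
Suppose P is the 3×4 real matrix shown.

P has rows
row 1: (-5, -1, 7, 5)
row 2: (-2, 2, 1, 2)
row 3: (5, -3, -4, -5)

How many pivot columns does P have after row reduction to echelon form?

Row reduce to echelon form.
R2 ← R2 − (2/5)·R1: [0, 12/5, -9/5, 0]
R3 ← R3 + R1: [0, -4, 3, 0]
R3 ← R3 + (5/3)·R2: [0, 0, 0, 0]
Echelon form has 2 nonzero rows, so rank(P) = 2.
Each nonzero row contributes one pivot column: 2 pivot columns.

2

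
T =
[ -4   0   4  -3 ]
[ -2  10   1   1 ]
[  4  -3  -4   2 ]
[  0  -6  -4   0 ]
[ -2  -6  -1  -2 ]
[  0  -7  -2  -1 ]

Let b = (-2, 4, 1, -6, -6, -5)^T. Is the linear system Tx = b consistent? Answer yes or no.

Row reduce the augmented matrix [T | b].
R2 ← R2 − (1/2)·R1: [0, 10, -1, 5/2, 5]
R3 ← R3 + R1: [0, -3, 0, -1, -1]
R5 ← R5 − (1/2)·R1: [0, -6, -3, -1/2, -5]
R3 ← R3 + (3/10)·R2: [0, 0, -3/10, -1/4, 1/2]
R4 ← R4 + (3/5)·R2: [0, 0, -23/5, 3/2, -3]
R5 ← R5 + (3/5)·R2: [0, 0, -18/5, 1, -2]
R6 ← R6 + (7/10)·R2: [0, 0, -27/10, 3/4, -3/2]
R4 ← R4 − (46/3)·R3: [0, 0, 0, 16/3, -32/3]
R5 ← R5 − (12)·R3: [0, 0, 0, 4, -8]
R6 ← R6 − (9)·R3: [0, 0, 0, 3, -6]
R5 ← R5 − (3/4)·R4: [0, 0, 0, 0, 0]
R6 ← R6 − (9/16)·R4: [0, 0, 0, 0, 0]
The echelon form has 4 nonzero rows, and every pivot lies in the first 4 columns, so rank(T) = rank([T|b]) = 4.
The system is consistent.

yes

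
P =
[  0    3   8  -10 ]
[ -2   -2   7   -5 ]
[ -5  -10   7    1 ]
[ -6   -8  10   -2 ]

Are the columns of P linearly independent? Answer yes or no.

no

Row reduce P to echelon form.
Swap R1 ↔ R2
R3 ← R3 − (5/2)·R1: [0, -5, -21/2, 27/2]
R4 ← R4 − (3)·R1: [0, -2, -11, 13]
R3 ← R3 + (5/3)·R2: [0, 0, 17/6, -19/6]
R4 ← R4 + (2/3)·R2: [0, 0, -17/3, 19/3]
R4 ← R4 + (2)·R3: [0, 0, 0, 0]
3 pivots among 4 columns.
Only 3 < 4 pivot columns, so the columns are linearly dependent.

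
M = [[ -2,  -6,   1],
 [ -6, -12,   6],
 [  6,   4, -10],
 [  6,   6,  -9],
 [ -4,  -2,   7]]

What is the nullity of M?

1

Row reduce to echelon form.
R2 ← R2 − (3)·R1: [0, 6, 3]
R3 ← R3 + (3)·R1: [0, -14, -7]
R4 ← R4 + (3)·R1: [0, -12, -6]
R5 ← R5 − (2)·R1: [0, 10, 5]
R3 ← R3 + (7/3)·R2: [0, 0, 0]
R4 ← R4 + (2)·R2: [0, 0, 0]
R5 ← R5 − (5/3)·R2: [0, 0, 0]
2 nonzero rows, so rank(M) = 2.
M has 3 columns; by rank–nullity, nullity = 3 − 2 = 1.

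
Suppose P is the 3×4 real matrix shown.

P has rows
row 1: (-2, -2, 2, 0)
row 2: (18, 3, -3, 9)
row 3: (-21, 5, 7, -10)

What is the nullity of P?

Row reduce to echelon form.
R2 ← R2 + (9)·R1: [0, -15, 15, 9]
R3 ← R3 − (21/2)·R1: [0, 26, -14, -10]
R3 ← R3 + (26/15)·R2: [0, 0, 12, 28/5]
3 nonzero rows, so rank(P) = 3.
P has 4 columns; by rank–nullity, nullity = 4 − 3 = 1.

1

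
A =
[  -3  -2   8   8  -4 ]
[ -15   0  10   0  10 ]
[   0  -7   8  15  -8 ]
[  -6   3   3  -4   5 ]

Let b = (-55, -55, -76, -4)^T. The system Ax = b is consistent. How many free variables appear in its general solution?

2

Row reduce the augmented matrix [A | b].
R2 ← R2 − (5)·R1: [0, 10, -30, -40, 30, 220]
R4 ← R4 − (2)·R1: [0, 7, -13, -20, 13, 106]
R3 ← R3 + (7/10)·R2: [0, 0, -13, -13, 13, 78]
R4 ← R4 − (7/10)·R2: [0, 0, 8, 8, -8, -48]
R4 ← R4 + (8/13)·R3: [0, 0, 0, 0, 0, 0]
The echelon form has 3 nonzero rows, and every pivot lies in the first 5 columns, so rank(A) = rank([A|b]) = 3.
The system is consistent.
Free variables = (unknowns) − (rank) = 5 − 3 = 2.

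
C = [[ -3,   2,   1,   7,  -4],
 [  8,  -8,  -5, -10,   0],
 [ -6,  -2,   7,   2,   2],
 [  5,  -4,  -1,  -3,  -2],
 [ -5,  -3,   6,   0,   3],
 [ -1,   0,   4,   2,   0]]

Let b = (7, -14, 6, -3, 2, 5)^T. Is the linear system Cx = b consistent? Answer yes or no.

yes

Row reduce the augmented matrix [C | b].
R2 ← R2 + (8/3)·R1: [0, -8/3, -7/3, 26/3, -32/3, 14/3]
R3 ← R3 − (2)·R1: [0, -6, 5, -12, 10, -8]
R4 ← R4 + (5/3)·R1: [0, -2/3, 2/3, 26/3, -26/3, 26/3]
R5 ← R5 − (5/3)·R1: [0, -19/3, 13/3, -35/3, 29/3, -29/3]
R6 ← R6 − (1/3)·R1: [0, -2/3, 11/3, -1/3, 4/3, 8/3]
R3 ← R3 − (9/4)·R2: [0, 0, 41/4, -63/2, 34, -37/2]
R4 ← R4 − (1/4)·R2: [0, 0, 5/4, 13/2, -6, 15/2]
R5 ← R5 − (19/8)·R2: [0, 0, 79/8, -129/4, 35, -83/4]
R6 ← R6 − (1/4)·R2: [0, 0, 17/4, -5/2, 4, 3/2]
R4 ← R4 − (5/41)·R3: [0, 0, 0, 424/41, -416/41, 400/41]
R5 ← R5 − (79/82)·R3: [0, 0, 0, -78/41, 92/41, -120/41]
R6 ← R6 − (17/41)·R3: [0, 0, 0, 433/41, -414/41, 376/41]
R5 ← R5 + (39/212)·R4: [0, 0, 0, 0, 20/53, -60/53]
R6 ← R6 − (433/424)·R4: [0, 0, 0, 0, 14/53, -42/53]
R6 ← R6 − (7/10)·R5: [0, 0, 0, 0, 0, 0]
The echelon form has 5 nonzero rows, and every pivot lies in the first 5 columns, so rank(C) = rank([C|b]) = 5.
The system is consistent.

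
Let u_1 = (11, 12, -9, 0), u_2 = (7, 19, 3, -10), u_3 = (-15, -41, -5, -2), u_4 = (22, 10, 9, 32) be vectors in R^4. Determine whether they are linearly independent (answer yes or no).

yes

Form the matrix with these vectors as rows and row reduce.
R2 ← R2 − (7/11)·R1: [0, 125/11, 96/11, -10]
R3 ← R3 + (15/11)·R1: [0, -271/11, -190/11, -2]
R4 ← R4 − (2)·R1: [0, -14, 27, 32]
R3 ← R3 + (271/125)·R2: [0, 0, 206/125, -592/25]
R4 ← R4 + (154/125)·R2: [0, 0, 4719/125, 492/25]
R4 ← R4 − (4719/206)·R3: [0, 0, 0, 57900/103]
4 nonzero rows, so the 4 vectors span a space of dimension 4.
Since 4 = 4, the vectors are linearly independent.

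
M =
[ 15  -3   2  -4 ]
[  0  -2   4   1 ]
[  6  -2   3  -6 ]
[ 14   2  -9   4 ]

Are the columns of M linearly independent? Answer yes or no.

no

Row reduce M to echelon form.
R3 ← R3 − (2/5)·R1: [0, -4/5, 11/5, -22/5]
R4 ← R4 − (14/15)·R1: [0, 24/5, -163/15, 116/15]
R3 ← R3 − (2/5)·R2: [0, 0, 3/5, -24/5]
R4 ← R4 + (12/5)·R2: [0, 0, -19/15, 152/15]
R4 ← R4 + (19/9)·R3: [0, 0, 0, 0]
3 pivots among 4 columns.
Only 3 < 4 pivot columns, so the columns are linearly dependent.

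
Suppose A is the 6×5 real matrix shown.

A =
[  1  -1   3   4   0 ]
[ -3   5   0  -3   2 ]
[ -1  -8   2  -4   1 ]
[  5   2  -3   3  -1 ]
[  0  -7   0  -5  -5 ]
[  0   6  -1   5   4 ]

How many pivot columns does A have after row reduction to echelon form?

Row reduce to echelon form.
R2 ← R2 + (3)·R1: [0, 2, 9, 9, 2]
R3 ← R3 + R1: [0, -9, 5, 0, 1]
R4 ← R4 − (5)·R1: [0, 7, -18, -17, -1]
R3 ← R3 + (9/2)·R2: [0, 0, 91/2, 81/2, 10]
R4 ← R4 − (7/2)·R2: [0, 0, -99/2, -97/2, -8]
R5 ← R5 + (7/2)·R2: [0, 0, 63/2, 53/2, 2]
R6 ← R6 − (3)·R2: [0, 0, -28, -22, -2]
R4 ← R4 + (99/91)·R3: [0, 0, 0, -404/91, 262/91]
R5 ← R5 − (9/13)·R3: [0, 0, 0, -20/13, -64/13]
R6 ← R6 + (8/13)·R3: [0, 0, 0, 38/13, 54/13]
R5 ← R5 − (35/101)·R4: [0, 0, 0, 0, -598/101]
R6 ← R6 + (133/202)·R4: [0, 0, 0, 0, 611/101]
R6 ← R6 + (47/46)·R5: [0, 0, 0, 0, 0]
Echelon form has 5 nonzero rows, so rank(A) = 5.
Each nonzero row contributes one pivot column: 5 pivot columns.

5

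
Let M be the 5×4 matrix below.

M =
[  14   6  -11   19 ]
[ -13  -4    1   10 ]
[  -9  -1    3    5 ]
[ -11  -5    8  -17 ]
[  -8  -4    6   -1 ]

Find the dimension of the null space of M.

Row reduce to echelon form.
R2 ← R2 + (13/14)·R1: [0, 11/7, -129/14, 387/14]
R3 ← R3 + (9/14)·R1: [0, 20/7, -57/14, 241/14]
R4 ← R4 + (11/14)·R1: [0, -2/7, -9/14, -29/14]
R5 ← R5 + (4/7)·R1: [0, -4/7, -2/7, 69/7]
R3 ← R3 − (20/11)·R2: [0, 0, 279/22, -727/22]
R4 ← R4 + (2/11)·R2: [0, 0, -51/22, 65/22]
R5 ← R5 + (4/11)·R2: [0, 0, -40/11, 219/11]
R4 ← R4 + (17/93)·R3: [0, 0, 0, -287/93]
R5 ← R5 + (80/279)·R3: [0, 0, 0, 2911/279]
R5 ← R5 + (71/21)·R4: [0, 0, 0, 0]
4 nonzero rows, so rank(M) = 4.
M has 4 columns; by rank–nullity, nullity = 4 − 4 = 0.

0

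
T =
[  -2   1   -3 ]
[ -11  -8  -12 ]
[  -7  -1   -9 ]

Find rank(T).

Row reduce to echelon form.
R2 ← R2 − (11/2)·R1: [0, -27/2, 9/2]
R3 ← R3 − (7/2)·R1: [0, -9/2, 3/2]
R3 ← R3 − (1/3)·R2: [0, 0, 0]
Echelon form has 2 nonzero rows, so rank(T) = 2.

2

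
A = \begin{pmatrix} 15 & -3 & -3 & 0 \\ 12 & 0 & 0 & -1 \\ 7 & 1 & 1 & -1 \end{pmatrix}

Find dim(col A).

Row reduce to echelon form.
R2 ← R2 − (4/5)·R1: [0, 12/5, 12/5, -1]
R3 ← R3 − (7/15)·R1: [0, 12/5, 12/5, -1]
R3 ← R3 − R2: [0, 0, 0, 0]
Echelon form has 2 nonzero rows, so rank(A) = 2.
The column space has dimension equal to the rank: 2.

2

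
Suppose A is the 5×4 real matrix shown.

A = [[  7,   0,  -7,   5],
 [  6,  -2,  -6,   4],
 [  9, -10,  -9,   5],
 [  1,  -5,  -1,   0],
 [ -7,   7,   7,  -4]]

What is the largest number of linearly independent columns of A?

Row reduce to echelon form.
R2 ← R2 − (6/7)·R1: [0, -2, 0, -2/7]
R3 ← R3 − (9/7)·R1: [0, -10, 0, -10/7]
R4 ← R4 − (1/7)·R1: [0, -5, 0, -5/7]
R5 ← R5 + R1: [0, 7, 0, 1]
R3 ← R3 − (5)·R2: [0, 0, 0, 0]
R4 ← R4 − (5/2)·R2: [0, 0, 0, 0]
R5 ← R5 + (7/2)·R2: [0, 0, 0, 0]
Echelon form has 2 nonzero rows, so rank(A) = 2.
The rank gives the maximum number of linearly independent columns: 2.

2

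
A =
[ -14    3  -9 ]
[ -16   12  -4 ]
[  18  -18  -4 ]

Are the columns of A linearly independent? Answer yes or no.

Row reduce A to echelon form.
R2 ← R2 − (8/7)·R1: [0, 60/7, 44/7]
R3 ← R3 + (9/7)·R1: [0, -99/7, -109/7]
R3 ← R3 + (33/20)·R2: [0, 0, -26/5]
3 pivots among 3 columns.
Every column is a pivot column, so the columns are linearly independent.

yes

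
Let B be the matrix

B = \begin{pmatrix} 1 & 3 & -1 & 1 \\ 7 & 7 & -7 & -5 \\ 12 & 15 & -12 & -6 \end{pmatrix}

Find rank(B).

Row reduce to echelon form.
R2 ← R2 − (7)·R1: [0, -14, 0, -12]
R3 ← R3 − (12)·R1: [0, -21, 0, -18]
R3 ← R3 − (3/2)·R2: [0, 0, 0, 0]
Echelon form has 2 nonzero rows, so rank(B) = 2.

2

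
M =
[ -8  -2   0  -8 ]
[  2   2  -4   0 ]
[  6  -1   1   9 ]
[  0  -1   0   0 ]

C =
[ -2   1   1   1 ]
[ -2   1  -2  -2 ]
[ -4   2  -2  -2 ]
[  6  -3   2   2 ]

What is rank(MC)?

2

First compute MC:
[[-28,  14, -20, -20],
 [  8,  -4,   6,   6],
 [ 40, -20,  24,  24],
 [  2,  -1,   2,   2]]
Now row reduce the product.
R2 ← R2 + (2/7)·R1: [0, 0, 2/7, 2/7]
R3 ← R3 + (10/7)·R1: [0, 0, -32/7, -32/7]
R4 ← R4 + (1/14)·R1: [0, 0, 4/7, 4/7]
R3 ← R3 + (16)·R2: [0, 0, 0, 0]
R4 ← R4 − (2)·R2: [0, 0, 0, 0]
2 nonzero rows, so rank(MC) = 2.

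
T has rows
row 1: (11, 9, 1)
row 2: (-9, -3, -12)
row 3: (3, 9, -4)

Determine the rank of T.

Row reduce to echelon form.
R2 ← R2 + (9/11)·R1: [0, 48/11, -123/11]
R3 ← R3 − (3/11)·R1: [0, 72/11, -47/11]
R3 ← R3 − (3/2)·R2: [0, 0, 25/2]
Echelon form has 3 nonzero rows, so rank(T) = 3.

3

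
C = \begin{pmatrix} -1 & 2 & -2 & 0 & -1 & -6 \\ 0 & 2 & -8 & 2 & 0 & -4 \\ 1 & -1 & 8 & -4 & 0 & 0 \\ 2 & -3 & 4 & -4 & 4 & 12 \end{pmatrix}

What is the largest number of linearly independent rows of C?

4

Row reduce to echelon form.
R3 ← R3 + R1: [0, 1, 6, -4, -1, -6]
R4 ← R4 + (2)·R1: [0, 1, 0, -4, 2, 0]
R3 ← R3 − (1/2)·R2: [0, 0, 10, -5, -1, -4]
R4 ← R4 − (1/2)·R2: [0, 0, 4, -5, 2, 2]
R4 ← R4 − (2/5)·R3: [0, 0, 0, -3, 12/5, 18/5]
Echelon form has 4 nonzero rows, so rank(C) = 4.
The rank gives the maximum number of linearly independent rows: 4.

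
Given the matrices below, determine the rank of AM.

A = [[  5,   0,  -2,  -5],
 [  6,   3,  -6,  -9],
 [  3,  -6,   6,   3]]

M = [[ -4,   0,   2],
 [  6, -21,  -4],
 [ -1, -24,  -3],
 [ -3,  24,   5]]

2

First compute AM:
[[ -3, -72,  -9],
 [ 27, -135, -27],
 [-63,  54,  27]]
Now row reduce the product.
R2 ← R2 + (9)·R1: [0, -783, -108]
R3 ← R3 − (21)·R1: [0, 1566, 216]
R3 ← R3 + (2)·R2: [0, 0, 0]
2 nonzero rows, so rank(AM) = 2.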